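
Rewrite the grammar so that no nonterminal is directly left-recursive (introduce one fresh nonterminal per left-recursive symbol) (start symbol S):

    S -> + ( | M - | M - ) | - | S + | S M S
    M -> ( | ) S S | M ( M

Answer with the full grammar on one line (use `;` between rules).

S -> + ( S' | M - S' | M - ) S' | - S'; M -> ( M' | ) S S M'; S' -> + S' | M S S' | eps; M' -> ( M M' | eps

Left recursion appears on S, M.
For S: α = {+, M S}, β = {+ (, M -, M - ), -}. Rewrite as S → β S' and S' → α S' | ε.
For M: α = {( M}, β = {(, ) S S}. Rewrite as M → β M' and M' → α M' | ε.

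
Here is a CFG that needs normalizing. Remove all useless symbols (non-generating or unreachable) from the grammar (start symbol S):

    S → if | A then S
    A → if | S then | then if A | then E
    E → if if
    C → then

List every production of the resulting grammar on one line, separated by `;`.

S → if | A then S; A → if | S then | then if A | then E; E → if if

Generating nonterminals: {A, C, E, S}.
Reachable from S after that: {A, E, S}.
Removed useless symbols: {C} and every production mentioning them.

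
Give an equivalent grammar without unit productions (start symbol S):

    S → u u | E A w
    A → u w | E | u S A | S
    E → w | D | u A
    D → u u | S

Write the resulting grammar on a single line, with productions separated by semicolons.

S → u u | E A w; A → w | u A | u u | E A w | u w | u S A; E → u u | E A w | w | u A; D → u u | E A w

Unit pairs: A ⇒* {D, E, S}; D ⇒* {S}; E ⇒* {D, S}.
Replace each nonterminal's rules with the union of the non-unit rules of every nonterminal it unit-derives.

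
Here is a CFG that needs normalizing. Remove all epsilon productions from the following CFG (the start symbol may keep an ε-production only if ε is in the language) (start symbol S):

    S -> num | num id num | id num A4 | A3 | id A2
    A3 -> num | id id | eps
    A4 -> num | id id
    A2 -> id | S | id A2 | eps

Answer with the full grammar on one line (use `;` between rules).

The nullable symbols are {A2, A3, S}.
ε ∈ L(G) since S is nullable, so keep S → ε.
Add the nullable-subset variants: S → id A2 gives id A2 | id.

S -> num | num id num | id num A4 | A3 | id A2 | id | eps; A3 -> num | id id; A4 -> num | id id; A2 -> id | S | id A2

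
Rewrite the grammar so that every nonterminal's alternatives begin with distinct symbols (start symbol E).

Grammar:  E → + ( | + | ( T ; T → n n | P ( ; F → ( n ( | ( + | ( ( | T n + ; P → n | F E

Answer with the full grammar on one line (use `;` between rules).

E has alternatives sharing prefix '+': factor to E → + E' with E' → ( | ε.
F has alternatives sharing prefix '(': factor to F → ( F' with F' → n ( | + | (.

E → ( T | + E'; T → n n | P (; F → T n + | ( F'; P → n | F E; E' → ( | ε; F' → n ( | + | (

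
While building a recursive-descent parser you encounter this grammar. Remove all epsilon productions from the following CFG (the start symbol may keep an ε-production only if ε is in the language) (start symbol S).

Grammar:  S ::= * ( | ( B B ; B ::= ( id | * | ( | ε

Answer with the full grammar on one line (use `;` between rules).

Nullable set = {B}.
ε ∉ L(G), so no ε-production is kept.
Expand every rule over subsets of its nullable positions: S → ( B B gives ( B B | ( B | (.

S ::= * ( | ( B B | ( B | (; B ::= ( id | * | (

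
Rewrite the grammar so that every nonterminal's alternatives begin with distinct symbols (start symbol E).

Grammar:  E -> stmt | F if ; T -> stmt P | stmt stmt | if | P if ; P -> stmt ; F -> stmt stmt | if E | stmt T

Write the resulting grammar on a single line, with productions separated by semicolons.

E -> stmt | F if; T -> if | P if | stmt T'; P -> stmt; F -> if E | stmt F'; T' -> P | stmt; F' -> stmt | T

T has alternatives sharing prefix 'stmt': factor to T → stmt T' with T' → P | stmt.
F has alternatives sharing prefix 'stmt': factor to F → stmt F' with F' → stmt | T.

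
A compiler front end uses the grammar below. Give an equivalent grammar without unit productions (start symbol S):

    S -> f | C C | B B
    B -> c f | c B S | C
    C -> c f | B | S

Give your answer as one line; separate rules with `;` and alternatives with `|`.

Unit pairs: B ⇒* {C, S}; C ⇒* {B, S}.
For each unit pair (A, B), copy every non-unit production of B to A, then drop all unit productions.

S -> f | C C | B B; B -> c f | c B S | f | C C | B B; C -> c f | c B S | f | C C | B B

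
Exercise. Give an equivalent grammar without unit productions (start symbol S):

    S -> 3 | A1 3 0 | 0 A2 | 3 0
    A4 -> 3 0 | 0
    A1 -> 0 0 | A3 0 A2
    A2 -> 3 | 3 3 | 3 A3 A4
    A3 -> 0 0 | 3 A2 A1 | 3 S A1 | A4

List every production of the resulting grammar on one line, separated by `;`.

S -> 3 | A1 3 0 | 0 A2 | 3 0; A4 -> 3 0 | 0; A1 -> 0 0 | A3 0 A2; A2 -> 3 | 3 3 | 3 A3 A4; A3 -> 3 0 | 0 | 0 0 | 3 A2 A1 | 3 S A1

Unit pairs: A3 ⇒* {A4}.
Replace each nonterminal's rules with the union of the non-unit rules of every nonterminal it unit-derives.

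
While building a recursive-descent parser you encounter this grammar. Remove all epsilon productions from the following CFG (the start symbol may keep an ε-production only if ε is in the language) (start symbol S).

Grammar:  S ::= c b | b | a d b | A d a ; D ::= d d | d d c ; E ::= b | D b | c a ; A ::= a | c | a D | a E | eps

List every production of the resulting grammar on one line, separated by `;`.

S ::= c b | b | a d b | A d a | d a; D ::= d d | d d c; E ::= b | D b | c a; A ::= a | c | a D | a E

Nullable nonterminals: {A}.
ε ∉ L(G), so no ε-production is kept.
For each production, add variants omitting each subset of nullable occurrences: S → A d a gives A d a | d a.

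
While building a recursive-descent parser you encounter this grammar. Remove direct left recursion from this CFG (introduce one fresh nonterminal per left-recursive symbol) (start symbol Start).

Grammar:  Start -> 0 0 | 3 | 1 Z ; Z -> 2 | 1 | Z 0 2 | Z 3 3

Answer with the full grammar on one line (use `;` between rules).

Z is directly left-recursive.
For Z: α = {0 2, 3 3}, β = {2, 1}. Rewrite as Z → β Z1 and Z1 → α Z1 | ε.

Start -> 0 0 | 3 | 1 Z; Z -> 2 Z1 | 1 Z1; Z1 -> 0 2 Z1 | 3 3 Z1 | ε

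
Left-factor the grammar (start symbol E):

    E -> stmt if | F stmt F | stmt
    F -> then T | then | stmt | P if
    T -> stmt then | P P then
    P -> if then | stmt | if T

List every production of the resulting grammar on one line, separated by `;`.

E has alternatives sharing prefix 'stmt': factor to E → stmt E' with E' → if | ε.
F has alternatives sharing prefix 'then': factor to F → then F' with F' → T | ε.
P has alternatives sharing prefix 'if': factor to P → if P' with P' → then | T.

E -> F stmt F | stmt E'; F -> stmt | P if | then F'; T -> stmt then | P P then; P -> stmt | if P'; E' -> if | ε; F' -> T | ε; P' -> then | T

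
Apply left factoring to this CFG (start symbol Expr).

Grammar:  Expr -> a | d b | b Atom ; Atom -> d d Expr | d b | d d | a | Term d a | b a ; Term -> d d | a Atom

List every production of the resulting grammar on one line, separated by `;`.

Atom has alternatives sharing prefix 'd': factor to Atom → d Atom1 with Atom1 → d Expr | b | d.
Atom1 has alternatives sharing prefix 'd': factor to Atom1 → d Atom11 with Atom11 → Expr | ε.

Expr -> a | d b | b Atom; Atom -> a | Term d a | b a | d Atom1; Term -> d d | a Atom; Atom1 -> b | d Atom11; Atom11 -> Expr | ε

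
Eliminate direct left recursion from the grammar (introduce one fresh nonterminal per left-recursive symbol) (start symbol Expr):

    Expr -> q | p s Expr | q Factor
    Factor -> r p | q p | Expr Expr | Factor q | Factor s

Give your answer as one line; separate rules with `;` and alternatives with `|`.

Expr -> q | p s Expr | q Factor; Factor -> r p Factor1 | q p Factor1 | Expr Expr Factor1; Factor1 -> q Factor1 | s Factor1 | eps

Left recursion appears on Factor.
For Factor: α = {q, s}, β = {r p, q p, Expr Expr}. Rewrite as Factor → β Factor1 and Factor1 → α Factor1 | ε.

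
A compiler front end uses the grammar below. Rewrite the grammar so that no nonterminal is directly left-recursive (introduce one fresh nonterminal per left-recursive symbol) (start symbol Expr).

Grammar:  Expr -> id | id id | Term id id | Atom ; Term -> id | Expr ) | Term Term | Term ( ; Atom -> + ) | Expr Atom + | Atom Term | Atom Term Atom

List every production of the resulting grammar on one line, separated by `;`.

Left recursion appears on Term, Atom.
For Term: α = {Term, (}, β = {id, Expr )}. Rewrite as Term → β Term1 and Term1 → α Term1 | ε.
For Atom: α = {Term, Term Atom}, β = {+ ), Expr Atom +}. Rewrite as Atom → β Atom1 and Atom1 → α Atom1 | ε.

Expr -> id | id id | Term id id | Atom; Term -> id Term1 | Expr ) Term1; Atom -> + ) Atom1 | Expr Atom + Atom1; Term1 -> Term Term1 | ( Term1 | ε; Atom1 -> Term Atom1 | Term Atom Atom1 | ε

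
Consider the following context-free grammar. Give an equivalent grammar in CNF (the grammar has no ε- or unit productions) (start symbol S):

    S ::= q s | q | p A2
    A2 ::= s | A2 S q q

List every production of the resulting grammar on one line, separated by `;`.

S ::= X1 X2 | q | X3 A2; A2 ::= s | A2 Y1; X1 ::= q; X2 ::= s; X3 ::= p; Y1 ::= S Y2; Y2 ::= X1 X1

Introduce a nonterminal for each terminal appearing in a rule of length ≥ 2: X1 → q, X2 → s, X3 → p.
Binarize each right-hand side of length ≥ 3 by chaining fresh nonterminals (Y1, Y2, …): affected rules were A2 → A2 S X1 X1.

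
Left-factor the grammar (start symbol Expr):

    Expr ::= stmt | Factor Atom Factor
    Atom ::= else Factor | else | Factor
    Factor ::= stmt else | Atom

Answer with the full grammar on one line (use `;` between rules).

Atom has alternatives sharing prefix 'else': factor to Atom → else Atom1 with Atom1 → Factor | ε.

Expr ::= stmt | Factor Atom Factor; Atom ::= Factor | else Atom1; Factor ::= stmt else | Atom; Atom1 ::= Factor | ε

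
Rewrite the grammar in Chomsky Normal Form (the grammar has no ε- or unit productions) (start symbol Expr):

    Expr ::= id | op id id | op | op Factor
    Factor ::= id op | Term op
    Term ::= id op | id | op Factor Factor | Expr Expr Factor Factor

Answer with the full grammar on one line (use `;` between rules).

Expr ::= id | X1 Y1 | op | X1 Factor; Factor ::= X2 X1 | Term X1; Term ::= X2 X1 | id | X1 Y2 | Expr Y3; X1 ::= op; X2 ::= id; Y1 ::= X2 X2; Y2 ::= Factor Factor; Y3 ::= Expr Y4; Y4 ::= Factor Factor

Introduce a nonterminal for each terminal appearing in a rule of length ≥ 2: X1 → op, X2 → id.
Binarize each right-hand side of length ≥ 3 by chaining fresh nonterminals (Y1, Y2, …): affected rules were Expr → X1 X2 X2; Term → X1 Factor Factor; Term → Expr Expr Factor Factor.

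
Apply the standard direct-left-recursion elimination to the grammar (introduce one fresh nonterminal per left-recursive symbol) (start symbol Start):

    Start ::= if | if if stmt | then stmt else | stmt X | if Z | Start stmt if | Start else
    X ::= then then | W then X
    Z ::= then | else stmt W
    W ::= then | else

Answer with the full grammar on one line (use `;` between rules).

Directly left-recursive nonterminal: Start.
For Start: α = {stmt if, else}, β = {if, if if stmt, then stmt else, stmt X, if Z}. Rewrite as Start → β Start1 and Start1 → α Start1 | ε.

Start ::= if Start1 | if if stmt Start1 | then stmt else Start1 | stmt X Start1 | if Z Start1; X ::= then then | W then X; Z ::= then | else stmt W; W ::= then | else; Start1 ::= stmt if Start1 | else Start1 | ε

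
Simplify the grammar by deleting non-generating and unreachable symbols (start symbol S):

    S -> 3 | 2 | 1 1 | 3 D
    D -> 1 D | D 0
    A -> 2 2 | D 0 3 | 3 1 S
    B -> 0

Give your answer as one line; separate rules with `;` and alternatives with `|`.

Generating nonterminals: {A, B, S}.
Reachable from S after that: {S}.
Removed useless symbols: {A, B, D} and every production mentioning them.

S -> 3 | 2 | 1 1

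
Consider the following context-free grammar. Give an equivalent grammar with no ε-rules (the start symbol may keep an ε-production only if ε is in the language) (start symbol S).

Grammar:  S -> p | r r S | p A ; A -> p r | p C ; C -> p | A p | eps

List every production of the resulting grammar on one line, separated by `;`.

S -> p | r r S | p A; A -> p r | p C | p; C -> p | A p

Nullable nonterminals: {C}.
ε ∉ L(G), so no ε-production is kept.
Add the nullable-subset variants: A → p C gives p C | p.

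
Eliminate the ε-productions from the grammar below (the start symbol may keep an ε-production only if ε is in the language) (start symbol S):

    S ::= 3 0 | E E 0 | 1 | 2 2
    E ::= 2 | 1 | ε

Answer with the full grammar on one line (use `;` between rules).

Nullable nonterminals: {E}.
ε ∉ L(G), so no ε-production is kept.
Expand every rule over subsets of its nullable positions: S → E E 0 gives E E 0 | E 0 | 0.

S ::= 3 0 | E E 0 | E 0 | 0 | 1 | 2 2; E ::= 2 | 1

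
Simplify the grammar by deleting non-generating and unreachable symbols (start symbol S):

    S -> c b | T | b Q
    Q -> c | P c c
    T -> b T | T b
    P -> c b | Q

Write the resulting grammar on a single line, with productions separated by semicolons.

S -> c b | b Q; Q -> c | P c c; P -> c b | Q

Generating nonterminals: {P, Q, S}.
Reachable from S after that: {P, Q, S}.
Removed useless symbols: {T} and every production mentioning them.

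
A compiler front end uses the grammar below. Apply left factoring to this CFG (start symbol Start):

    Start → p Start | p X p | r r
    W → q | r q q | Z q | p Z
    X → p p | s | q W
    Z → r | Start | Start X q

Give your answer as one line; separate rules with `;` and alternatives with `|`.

Start has alternatives sharing prefix 'p': factor to Start → p Start1 with Start1 → Start | X p.
Z has alternatives sharing prefix 'Start': factor to Z → Start Z1 with Z1 → ε | X q.

Start → r r | p Start1; W → q | r q q | Z q | p Z; X → p p | s | q W; Z → r | Start Z1; Start1 → Start | X p; Z1 → ε | X q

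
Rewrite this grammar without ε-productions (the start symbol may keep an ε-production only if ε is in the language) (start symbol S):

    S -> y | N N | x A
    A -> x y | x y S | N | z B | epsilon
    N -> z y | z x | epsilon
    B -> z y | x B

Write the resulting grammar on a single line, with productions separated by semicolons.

Nullable nonterminals: {A, N, S}.
ε ∈ L(G) since S is nullable, so keep S → ε.
Expand every rule over subsets of its nullable positions: S → N N gives N N | N. S → x A gives x A | x.

S -> y | N N | N | x A | x | ε; A -> x y | x y S | N | z B; N -> z y | z x; B -> z y | x B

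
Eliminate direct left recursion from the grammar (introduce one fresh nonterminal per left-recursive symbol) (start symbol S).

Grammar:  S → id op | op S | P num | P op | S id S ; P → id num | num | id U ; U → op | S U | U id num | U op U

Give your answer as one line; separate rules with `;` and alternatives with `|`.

Directly left-recursive nonterminals: S, U.
For S: α = {id S}, β = {id op, op S, P num, P op}. Rewrite as S → β S' and S' → α S' | ε.
For U: α = {id num, op U}, β = {op, S U}. Rewrite as U → β U' and U' → α U' | ε.

S → id op S' | op S S' | P num S' | P op S'; P → id num | num | id U; U → op U' | S U U'; S' → id S S' | ε; U' → id num U' | op U U' | ε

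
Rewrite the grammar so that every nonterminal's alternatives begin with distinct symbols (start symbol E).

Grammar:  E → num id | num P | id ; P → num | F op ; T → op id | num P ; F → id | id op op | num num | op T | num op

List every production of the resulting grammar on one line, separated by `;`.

E → id | num E'; P → num | F op; T → op id | num P; F → op T | id F' | num F''; E' → id | P; F' → ε | op op; F'' → num | op

E has alternatives sharing prefix 'num': factor to E → num E' with E' → id | P.
F has alternatives sharing prefix 'id': factor to F → id F' with F' → ε | op op.
F has alternatives sharing prefix 'num': factor to F → num F'' with F'' → num | op.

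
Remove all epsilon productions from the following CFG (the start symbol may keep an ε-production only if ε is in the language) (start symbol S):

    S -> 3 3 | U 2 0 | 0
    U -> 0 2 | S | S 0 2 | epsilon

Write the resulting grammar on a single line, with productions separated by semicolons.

S -> 3 3 | U 2 0 | 2 0 | 0; U -> 0 2 | S | S 0 2

Nullable nonterminals: {U}.
ε ∉ L(G), so no ε-production is kept.
Add the nullable-subset variants: S → U 2 0 gives U 2 0 | 2 0.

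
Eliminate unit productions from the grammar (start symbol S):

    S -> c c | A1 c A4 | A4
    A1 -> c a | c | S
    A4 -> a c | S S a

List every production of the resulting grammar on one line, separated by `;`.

S -> a c | S S a | c c | A1 c A4; A1 -> a c | S S a | c a | c | c c | A1 c A4; A4 -> a c | S S a

Unit pairs: A1 ⇒* {A4, S}; S ⇒* {A4}.
Replace each nonterminal's rules with the union of the non-unit rules of every nonterminal it unit-derives.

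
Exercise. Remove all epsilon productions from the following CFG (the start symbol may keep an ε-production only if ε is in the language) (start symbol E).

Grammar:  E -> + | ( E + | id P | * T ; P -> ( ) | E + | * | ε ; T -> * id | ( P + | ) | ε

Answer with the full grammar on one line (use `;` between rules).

E -> + | ( E + | id P | id | * T | *; P -> ( ) | E + | *; T -> * id | ( P + | ( + | )

Nullable nonterminals: {P, T}.
ε ∉ L(G), so no ε-production is kept.
Expand every rule over subsets of its nullable positions: E → id P gives id P | id. E → * T gives * T | *. T → ( P + gives ( P + | ( +.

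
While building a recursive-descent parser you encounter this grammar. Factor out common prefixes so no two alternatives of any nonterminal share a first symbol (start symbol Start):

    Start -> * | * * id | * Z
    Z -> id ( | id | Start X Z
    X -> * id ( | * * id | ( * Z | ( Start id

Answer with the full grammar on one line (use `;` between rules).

Start has alternatives sharing prefix '*': factor to Start → * Start1 with Start1 → ε | * id | Z.
Z has alternatives sharing prefix 'id': factor to Z → id Z1 with Z1 → ( | ε.
X has alternatives sharing prefix '*': factor to X → * X1 with X1 → id ( | * id.
X has alternatives sharing prefix '(': factor to X → ( X2 with X2 → * Z | Start id.

Start -> * Start1; Z -> Start X Z | id Z1; X -> * X1 | ( X2; Start1 -> ε | * id | Z; Z1 -> ( | ε; X1 -> id ( | * id; X2 -> * Z | Start id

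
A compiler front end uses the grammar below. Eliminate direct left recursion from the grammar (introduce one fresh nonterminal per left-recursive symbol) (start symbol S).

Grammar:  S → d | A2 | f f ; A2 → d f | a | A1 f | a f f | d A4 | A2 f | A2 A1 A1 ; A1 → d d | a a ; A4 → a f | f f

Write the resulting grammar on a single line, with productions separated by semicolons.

S → d | A2 | f f; A2 → d f A2' | a A2' | A1 f A2' | a f f A2' | d A4 A2'; A1 → d d | a a; A4 → a f | f f; A2' → f A2' | A1 A1 A2' | ε

Left recursion appears on A2.
For A2: α = {f, A1 A1}, β = {d f, a, A1 f, a f f, d A4}. Rewrite as A2 → β A2' and A2' → α A2' | ε.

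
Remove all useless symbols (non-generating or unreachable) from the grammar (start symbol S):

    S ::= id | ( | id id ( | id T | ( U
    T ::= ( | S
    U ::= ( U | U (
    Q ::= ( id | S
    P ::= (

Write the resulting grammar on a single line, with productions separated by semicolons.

Generating nonterminals: {P, Q, S, T}.
Reachable from S after that: {S, T}.
Removed useless symbols: {P, Q, U} and every production mentioning them.

S ::= id | ( | id id ( | id T; T ::= ( | S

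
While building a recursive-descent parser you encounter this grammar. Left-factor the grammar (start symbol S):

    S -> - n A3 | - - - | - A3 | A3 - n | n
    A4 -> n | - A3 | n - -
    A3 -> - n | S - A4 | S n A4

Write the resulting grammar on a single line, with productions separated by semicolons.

S has alternatives sharing prefix '-': factor to S → - S' with S' → n A3 | - - | A3.
A4 has alternatives sharing prefix 'n': factor to A4 → n A4' with A4' → ε | - -.
A3 has alternatives sharing prefix 'S': factor to A3 → S A3' with A3' → - A4 | n A4.

S -> A3 - n | n | - S'; A4 -> - A3 | n A4'; A3 -> - n | S A3'; S' -> n A3 | - - | A3; A4' -> ε | - -; A3' -> - A4 | n A4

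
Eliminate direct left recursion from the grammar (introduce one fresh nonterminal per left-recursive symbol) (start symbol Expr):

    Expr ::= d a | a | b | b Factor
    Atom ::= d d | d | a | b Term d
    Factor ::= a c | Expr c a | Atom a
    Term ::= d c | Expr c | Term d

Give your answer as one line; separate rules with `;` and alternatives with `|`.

Expr ::= d a | a | b | b Factor; Atom ::= d d | d | a | b Term d; Factor ::= a c | Expr c a | Atom a; Term ::= d c Term1 | Expr c Term1; Term1 ::= d Term1 | ε

Term is directly left-recursive.
For Term: α = {d}, β = {d c, Expr c}. Rewrite as Term → β Term1 and Term1 → α Term1 | ε.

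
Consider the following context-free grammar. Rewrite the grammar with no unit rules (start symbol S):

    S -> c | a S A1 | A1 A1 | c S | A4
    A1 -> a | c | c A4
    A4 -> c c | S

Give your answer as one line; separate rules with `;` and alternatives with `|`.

Unit pairs: A4 ⇒* {S}; S ⇒* {A4}.
For every A with A ⇒* B via unit rules, add B's non-unit alternatives to A; then delete every rule of the form X → Y.

S -> c c | c | a S A1 | A1 A1 | c S; A1 -> a | c | c A4; A4 -> c c | c | a S A1 | A1 A1 | c S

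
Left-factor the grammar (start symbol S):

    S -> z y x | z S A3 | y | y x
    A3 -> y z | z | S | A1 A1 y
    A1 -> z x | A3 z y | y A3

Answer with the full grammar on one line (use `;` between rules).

S -> z S' | y S''; A3 -> y z | z | S | A1 A1 y; A1 -> z x | A3 z y | y A3; S' -> y x | S A3; S'' -> ε | x

S has alternatives sharing prefix 'z': factor to S → z S' with S' → y x | S A3.
S has alternatives sharing prefix 'y': factor to S → y S'' with S'' → ε | x.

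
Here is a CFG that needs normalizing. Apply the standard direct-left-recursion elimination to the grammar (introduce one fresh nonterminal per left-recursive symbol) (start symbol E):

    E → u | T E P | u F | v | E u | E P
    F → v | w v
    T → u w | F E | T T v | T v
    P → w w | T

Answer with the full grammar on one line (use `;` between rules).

Directly left-recursive nonterminals: E, T.
For E: α = {u, P}, β = {u, T E P, u F, v}. Rewrite as E → β E' and E' → α E' | ε.
For T: α = {T v, v}, β = {u w, F E}. Rewrite as T → β T' and T' → α T' | ε.

E → u E' | T E P E' | u F E' | v E'; F → v | w v; T → u w T' | F E T'; P → w w | T; E' → u E' | P E' | ε; T' → T v T' | v T' | ε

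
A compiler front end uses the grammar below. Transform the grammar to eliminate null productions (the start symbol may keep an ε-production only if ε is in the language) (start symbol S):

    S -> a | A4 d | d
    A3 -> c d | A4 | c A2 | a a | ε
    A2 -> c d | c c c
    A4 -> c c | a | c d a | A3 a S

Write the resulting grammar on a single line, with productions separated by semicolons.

S -> a | A4 d | d; A3 -> c d | A4 | c A2 | a a; A2 -> c d | c c c; A4 -> c c | a | c d a | A3 a S | a S

The nullable symbols are {A3}.
ε ∉ L(G), so no ε-production is kept.
For each production, add variants omitting each subset of nullable occurrences: A4 → A3 a S gives A3 a S | a S.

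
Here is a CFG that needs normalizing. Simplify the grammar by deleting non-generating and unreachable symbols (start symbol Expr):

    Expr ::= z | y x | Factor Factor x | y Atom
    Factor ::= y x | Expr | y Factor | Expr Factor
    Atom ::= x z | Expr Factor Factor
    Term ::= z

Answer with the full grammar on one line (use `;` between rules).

Generating nonterminals: {Atom, Expr, Factor, Term}.
Reachable from Expr after that: {Atom, Expr, Factor}.
Removed useless symbols: {Term} and every production mentioning them.

Expr ::= z | y x | Factor Factor x | y Atom; Factor ::= y x | Expr | y Factor | Expr Factor; Atom ::= x z | Expr Factor Factor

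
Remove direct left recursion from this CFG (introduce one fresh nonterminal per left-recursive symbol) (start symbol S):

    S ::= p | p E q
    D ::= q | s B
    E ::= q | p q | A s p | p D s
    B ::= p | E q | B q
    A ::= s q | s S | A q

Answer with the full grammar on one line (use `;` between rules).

S ::= p | p E q; D ::= q | s B; E ::= q | p q | A s p | p D s; B ::= p B' | E q B'; A ::= s q A' | s S A'; B' ::= q B' | ε; A' ::= q A' | ε

Directly left-recursive nonterminals: B, A.
For B: α = {q}, β = {p, E q}. Rewrite as B → β B' and B' → α B' | ε.
For A: α = {q}, β = {s q, s S}. Rewrite as A → β A' and A' → α A' | ε.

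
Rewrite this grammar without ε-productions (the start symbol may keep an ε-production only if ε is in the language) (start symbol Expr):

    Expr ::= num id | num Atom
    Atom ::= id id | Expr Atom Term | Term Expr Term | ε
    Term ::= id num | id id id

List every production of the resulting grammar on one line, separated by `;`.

The nullable symbols are {Atom}.
ε ∉ L(G), so no ε-production is kept.
Add the nullable-subset variants: Expr → num Atom gives num Atom | num. Atom → Expr Atom Term gives Expr Atom Term | Expr Term.

Expr ::= num id | num Atom | num; Atom ::= id id | Expr Atom Term | Expr Term | Term Expr Term; Term ::= id num | id id id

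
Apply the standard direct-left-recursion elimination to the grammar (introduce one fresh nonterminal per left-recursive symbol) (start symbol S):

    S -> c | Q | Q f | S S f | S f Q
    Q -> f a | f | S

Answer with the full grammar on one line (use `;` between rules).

S -> c S' | Q S' | Q f S'; Q -> f a | f | S; S' -> S f S' | f Q S' | ε

Directly left-recursive nonterminal: S.
For S: α = {S f, f Q}, β = {c, Q, Q f}. Rewrite as S → β S' and S' → α S' | ε.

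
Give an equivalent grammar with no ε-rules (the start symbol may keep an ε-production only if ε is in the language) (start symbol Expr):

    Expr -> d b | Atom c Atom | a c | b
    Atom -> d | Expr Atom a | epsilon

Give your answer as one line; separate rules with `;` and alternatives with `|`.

The nullable symbols are {Atom}.
ε ∉ L(G), so no ε-production is kept.
For each production, add variants omitting each subset of nullable occurrences: Expr → Atom c Atom gives Atom c Atom | Atom c | c Atom | c. Atom → Expr Atom a gives Expr Atom a | Expr a.

Expr -> d b | Atom c Atom | Atom c | c Atom | c | a c | b; Atom -> d | Expr Atom a | Expr a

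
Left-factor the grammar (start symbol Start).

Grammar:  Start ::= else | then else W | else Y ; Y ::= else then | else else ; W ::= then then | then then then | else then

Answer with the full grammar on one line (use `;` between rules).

Start ::= then else W | else Start1; Y ::= else Y1; W ::= else then | then then W1; Start1 ::= ε | Y; Y1 ::= then | else; W1 ::= ε | then

Start has alternatives sharing prefix 'else': factor to Start → else Start1 with Start1 → ε | Y.
Y has alternatives sharing prefix 'else': factor to Y → else Y1 with Y1 → then | else.
W has alternatives sharing prefix 'then then': factor to W → then then W1 with W1 → ε | then.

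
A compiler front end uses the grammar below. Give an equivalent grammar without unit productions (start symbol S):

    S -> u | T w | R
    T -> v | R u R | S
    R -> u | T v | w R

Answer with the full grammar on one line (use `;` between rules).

Unit pairs: S ⇒* {R}; T ⇒* {R, S}.
For every A with A ⇒* B via unit rules, add B's non-unit alternatives to A; then delete every rule of the form X → Y.

S -> u | T w | T v | w R; T -> u | T w | T v | w R | v | R u R; R -> u | T v | w R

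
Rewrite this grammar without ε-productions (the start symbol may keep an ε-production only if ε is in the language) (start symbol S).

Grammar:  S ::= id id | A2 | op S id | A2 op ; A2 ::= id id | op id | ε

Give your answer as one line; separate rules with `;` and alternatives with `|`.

S ::= id id | A2 | op S id | op id | A2 op | op | ε; A2 ::= id id | op id

The nullable symbols are {A2, S}.
ε ∈ L(G) since S is nullable, so keep S → ε.
Add the nullable-subset variants: S → op S id gives op S id | op id. S → A2 op gives A2 op | op.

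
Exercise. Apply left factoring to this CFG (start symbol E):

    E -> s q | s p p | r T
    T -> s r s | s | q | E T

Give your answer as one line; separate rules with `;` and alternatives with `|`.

E has alternatives sharing prefix 's': factor to E → s E' with E' → q | p p.
T has alternatives sharing prefix 's': factor to T → s T' with T' → r s | ε.

E -> r T | s E'; T -> q | E T | s T'; E' -> q | p p; T' -> r s | ε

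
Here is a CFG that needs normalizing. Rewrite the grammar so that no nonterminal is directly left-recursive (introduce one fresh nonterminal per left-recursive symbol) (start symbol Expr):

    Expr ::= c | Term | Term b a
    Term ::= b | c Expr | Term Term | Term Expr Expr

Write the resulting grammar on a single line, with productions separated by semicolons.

Term is directly left-recursive.
For Term: α = {Term, Expr Expr}, β = {b, c Expr}. Rewrite as Term → β Term1 and Term1 → α Term1 | ε.

Expr ::= c | Term | Term b a; Term ::= b Term1 | c Expr Term1; Term1 ::= Term Term1 | Expr Expr Term1 | ε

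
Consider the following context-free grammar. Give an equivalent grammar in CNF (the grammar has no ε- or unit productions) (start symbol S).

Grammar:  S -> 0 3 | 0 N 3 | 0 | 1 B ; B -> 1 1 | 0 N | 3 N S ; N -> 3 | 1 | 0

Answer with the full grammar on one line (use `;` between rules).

S -> X1 X2 | X1 Y1 | 0 | X3 B; B -> X3 X3 | X1 N | X2 Y2; N -> 3 | 1 | 0; X1 -> 0; X2 -> 3; X3 -> 1; Y1 -> N X2; Y2 -> N S

Introduce a nonterminal for each terminal appearing in a rule of length ≥ 2: X1 → 0, X2 → 3, X3 → 1.
Binarize each right-hand side of length ≥ 3 by chaining fresh nonterminals (Y1, Y2, …): affected rules were S → X1 N X2; B → X2 N S.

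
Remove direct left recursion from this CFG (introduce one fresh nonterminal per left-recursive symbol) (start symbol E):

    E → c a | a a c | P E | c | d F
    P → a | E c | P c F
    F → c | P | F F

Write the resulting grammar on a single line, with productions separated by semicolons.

E → c a | a a c | P E | c | d F; P → a P' | E c P'; F → c F' | P F'; P' → c F P' | ε; F' → F F' | ε

Directly left-recursive nonterminals: P, F.
For P: α = {c F}, β = {a, E c}. Rewrite as P → β P' and P' → α P' | ε.
For F: α = {F}, β = {c, P}. Rewrite as F → β F' and F' → α F' | ε.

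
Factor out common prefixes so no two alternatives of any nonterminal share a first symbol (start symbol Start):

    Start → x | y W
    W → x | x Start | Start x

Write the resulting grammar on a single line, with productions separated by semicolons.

W has alternatives sharing prefix 'x': factor to W → x W1 with W1 → ε | Start.

Start → x | y W; W → Start x | x W1; W1 → ε | Start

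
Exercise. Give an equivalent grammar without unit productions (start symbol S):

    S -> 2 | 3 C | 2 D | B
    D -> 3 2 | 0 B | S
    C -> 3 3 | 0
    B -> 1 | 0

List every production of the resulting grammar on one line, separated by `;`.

S -> 1 | 0 | 2 | 3 C | 2 D; D -> 2 | 3 C | 2 D | 1 | 0 | 3 2 | 0 B; C -> 3 3 | 0; B -> 1 | 0

Unit pairs: D ⇒* {B, S}; S ⇒* {B}.
Replace each nonterminal's rules with the union of the non-unit rules of every nonterminal it unit-derives.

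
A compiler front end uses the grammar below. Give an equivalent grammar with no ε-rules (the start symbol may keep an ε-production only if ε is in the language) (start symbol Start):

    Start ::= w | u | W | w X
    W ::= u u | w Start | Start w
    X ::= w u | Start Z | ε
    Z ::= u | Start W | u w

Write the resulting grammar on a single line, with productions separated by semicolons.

Start ::= w | u | W | w X; W ::= u u | w Start | Start w; X ::= w u | Start Z; Z ::= u | Start W | u w

Nullable set = {X}.
ε ∉ L(G), so no ε-production is kept.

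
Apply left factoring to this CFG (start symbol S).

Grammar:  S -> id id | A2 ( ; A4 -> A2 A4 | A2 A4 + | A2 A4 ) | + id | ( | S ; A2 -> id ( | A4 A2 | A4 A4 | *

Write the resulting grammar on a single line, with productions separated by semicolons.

A4 has alternatives sharing prefix 'A2 A4': factor to A4 → A2 A4 A4' with A4' → ε | + | ).
A2 has alternatives sharing prefix 'A4': factor to A2 → A4 A2' with A2' → A2 | A4.

S -> id id | A2 (; A4 -> + id | ( | S | A2 A4 A4'; A2 -> id ( | * | A4 A2'; A4' -> ε | + | ); A2' -> A2 | A4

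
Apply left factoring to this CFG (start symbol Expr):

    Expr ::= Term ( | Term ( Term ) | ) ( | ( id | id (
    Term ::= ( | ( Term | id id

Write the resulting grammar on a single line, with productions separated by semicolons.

Expr ::= ) ( | ( id | id ( | Term ( Expr1; Term ::= id id | ( Term1; Expr1 ::= epsilon | Term ); Term1 ::= epsilon | Term

Expr has alternatives sharing prefix 'Term (': factor to Expr → Term ( Expr1 with Expr1 → ε | Term ).
Term has alternatives sharing prefix '(': factor to Term → ( Term1 with Term1 → ε | Term.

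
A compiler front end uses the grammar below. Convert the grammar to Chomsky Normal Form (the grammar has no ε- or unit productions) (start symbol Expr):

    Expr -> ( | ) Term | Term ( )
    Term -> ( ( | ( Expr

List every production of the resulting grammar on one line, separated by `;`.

Introduce a nonterminal for each terminal appearing in a rule of length ≥ 2: X1 → ), X2 → (.
Binarize each right-hand side of length ≥ 3 by chaining fresh nonterminals (Y1, Y2, …): affected rules were Expr → Term X2 X1.

Expr -> ( | X1 Term | Term Y1; Term -> X2 X2 | X2 Expr; X1 -> ); X2 -> (; Y1 -> X2 X1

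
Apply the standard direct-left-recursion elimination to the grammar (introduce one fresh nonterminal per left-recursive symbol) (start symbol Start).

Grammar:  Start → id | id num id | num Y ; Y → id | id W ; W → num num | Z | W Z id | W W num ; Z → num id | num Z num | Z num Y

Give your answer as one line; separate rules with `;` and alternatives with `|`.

Directly left-recursive nonterminals: W, Z.
For W: α = {Z id, W num}, β = {num num, Z}. Rewrite as W → β W1 and W1 → α W1 | ε.
For Z: α = {num Y}, β = {num id, num Z num}. Rewrite as Z → β Z1 and Z1 → α Z1 | ε.

Start → id | id num id | num Y; Y → id | id W; W → num num W1 | Z W1; Z → num id Z1 | num Z num Z1; W1 → Z id W1 | W num W1 | ε; Z1 → num Y Z1 | ε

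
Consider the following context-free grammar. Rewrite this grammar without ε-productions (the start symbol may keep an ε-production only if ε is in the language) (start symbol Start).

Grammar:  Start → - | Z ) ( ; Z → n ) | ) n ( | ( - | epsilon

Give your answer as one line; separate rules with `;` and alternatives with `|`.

Start → - | Z ) ( | ) (; Z → n ) | ) n ( | ( -

The nullable symbols are {Z}.
ε ∉ L(G), so no ε-production is kept.
For each production, add variants omitting each subset of nullable occurrences: Start → Z ) ( gives Z ) ( | ) (.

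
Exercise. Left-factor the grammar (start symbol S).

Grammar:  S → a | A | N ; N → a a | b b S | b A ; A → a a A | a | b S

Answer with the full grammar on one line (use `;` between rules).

S → a | A | N; N → a a | b N'; A → b S | a A'; N' → b S | A; A' → a A | ε

N has alternatives sharing prefix 'b': factor to N → b N' with N' → b S | A.
A has alternatives sharing prefix 'a': factor to A → a A' with A' → a A | ε.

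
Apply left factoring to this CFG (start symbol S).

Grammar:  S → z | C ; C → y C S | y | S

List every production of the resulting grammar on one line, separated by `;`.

S → z | C; C → S | y C'; C' → C S | ε

C has alternatives sharing prefix 'y': factor to C → y C' with C' → C S | ε.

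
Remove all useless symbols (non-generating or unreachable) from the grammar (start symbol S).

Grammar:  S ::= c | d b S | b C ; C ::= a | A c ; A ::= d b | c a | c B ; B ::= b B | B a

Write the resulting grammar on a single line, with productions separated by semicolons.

Generating nonterminals: {A, C, S}.
Reachable from S after that: {A, C, S}.
Removed useless symbols: {B} and every production mentioning them.

S ::= c | d b S | b C; C ::= a | A c; A ::= d b | c a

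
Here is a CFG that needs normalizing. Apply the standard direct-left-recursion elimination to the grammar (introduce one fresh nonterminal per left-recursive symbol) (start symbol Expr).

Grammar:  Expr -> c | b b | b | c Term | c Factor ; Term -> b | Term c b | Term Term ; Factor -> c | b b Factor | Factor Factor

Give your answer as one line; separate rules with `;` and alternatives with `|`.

Left recursion appears on Term, Factor.
For Term: α = {c b, Term}, β = {b}. Rewrite as Term → β Term1 and Term1 → α Term1 | ε.
For Factor: α = {Factor}, β = {c, b b Factor}. Rewrite as Factor → β Factor1 and Factor1 → α Factor1 | ε.

Expr -> c | b b | b | c Term | c Factor; Term -> b Term1; Factor -> c Factor1 | b b Factor Factor1; Term1 -> c b Term1 | Term Term1 | ε; Factor1 -> Factor Factor1 | ε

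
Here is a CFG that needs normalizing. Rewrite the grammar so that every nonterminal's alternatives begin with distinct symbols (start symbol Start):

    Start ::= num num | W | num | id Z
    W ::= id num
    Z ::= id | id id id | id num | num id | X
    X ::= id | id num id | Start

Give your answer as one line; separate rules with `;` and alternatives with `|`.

Start has alternatives sharing prefix 'num': factor to Start → num Start1 with Start1 → num | ε.
Z has alternatives sharing prefix 'id': factor to Z → id Z1 with Z1 → ε | id id | num.
X has alternatives sharing prefix 'id': factor to X → id X1 with X1 → ε | num id.

Start ::= W | id Z | num Start1; W ::= id num; Z ::= num id | X | id Z1; X ::= Start | id X1; Start1 ::= num | ε; Z1 ::= ε | id id | num; X1 ::= ε | num id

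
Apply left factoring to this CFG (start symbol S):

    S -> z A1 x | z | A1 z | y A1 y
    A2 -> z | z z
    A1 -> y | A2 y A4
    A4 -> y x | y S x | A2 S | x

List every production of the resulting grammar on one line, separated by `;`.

S -> A1 z | y A1 y | z S'; A2 -> z A2'; A1 -> y | A2 y A4; A4 -> A2 S | x | y A4'; S' -> A1 x | ε; A2' -> ε | z; A4' -> x | S x

S has alternatives sharing prefix 'z': factor to S → z S' with S' → A1 x | ε.
A2 has alternatives sharing prefix 'z': factor to A2 → z A2' with A2' → ε | z.
A4 has alternatives sharing prefix 'y': factor to A4 → y A4' with A4' → x | S x.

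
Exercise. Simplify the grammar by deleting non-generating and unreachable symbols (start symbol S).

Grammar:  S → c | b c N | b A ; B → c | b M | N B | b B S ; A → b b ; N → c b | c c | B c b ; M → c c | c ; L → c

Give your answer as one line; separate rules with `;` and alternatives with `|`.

S → c | b c N | b A; B → c | b M | N B | b B S; A → b b; N → c b | c c | B c b; M → c c | c

Generating nonterminals: {A, B, L, M, N, S}.
Reachable from S after that: {A, B, M, N, S}.
Removed useless symbols: {L} and every production mentioning them.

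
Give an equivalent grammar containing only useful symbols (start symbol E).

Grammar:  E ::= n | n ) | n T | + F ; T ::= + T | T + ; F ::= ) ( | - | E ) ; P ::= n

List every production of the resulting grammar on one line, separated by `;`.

E ::= n | n ) | + F; F ::= ) ( | - | E )

Generating nonterminals: {E, F, P}.
Reachable from E after that: {E, F}.
Removed useless symbols: {P, T} and every production mentioning them.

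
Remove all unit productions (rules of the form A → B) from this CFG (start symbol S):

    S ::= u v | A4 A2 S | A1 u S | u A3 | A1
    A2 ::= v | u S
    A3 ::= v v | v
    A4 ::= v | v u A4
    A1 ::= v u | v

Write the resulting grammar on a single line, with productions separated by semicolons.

Unit pairs: S ⇒* {A1}.
For each unit pair (A, B), copy every non-unit production of B to A, then drop all unit productions.

S ::= v u | v | u v | A4 A2 S | A1 u S | u A3; A2 ::= v | u S; A3 ::= v v | v; A4 ::= v | v u A4; A1 ::= v u | v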